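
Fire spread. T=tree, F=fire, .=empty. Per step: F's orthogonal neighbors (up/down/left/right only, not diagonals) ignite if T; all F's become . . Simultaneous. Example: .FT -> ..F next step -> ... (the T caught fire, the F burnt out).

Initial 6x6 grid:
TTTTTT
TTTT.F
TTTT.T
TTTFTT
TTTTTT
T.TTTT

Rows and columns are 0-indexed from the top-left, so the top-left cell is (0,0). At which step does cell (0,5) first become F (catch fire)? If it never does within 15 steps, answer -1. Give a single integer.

Step 1: cell (0,5)='F' (+6 fires, +2 burnt)
  -> target ignites at step 1
Step 2: cell (0,5)='.' (+8 fires, +6 burnt)
Step 3: cell (0,5)='.' (+8 fires, +8 burnt)
Step 4: cell (0,5)='.' (+5 fires, +8 burnt)
Step 5: cell (0,5)='.' (+3 fires, +5 burnt)
Step 6: cell (0,5)='.' (+1 fires, +3 burnt)
Step 7: cell (0,5)='.' (+0 fires, +1 burnt)
  fire out at step 7

1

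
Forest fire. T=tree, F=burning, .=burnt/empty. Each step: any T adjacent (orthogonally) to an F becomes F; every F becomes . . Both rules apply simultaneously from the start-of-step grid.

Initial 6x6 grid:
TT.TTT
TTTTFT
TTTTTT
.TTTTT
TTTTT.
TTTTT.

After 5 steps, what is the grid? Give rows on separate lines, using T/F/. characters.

Step 1: 4 trees catch fire, 1 burn out
  TT.TFT
  TTTF.F
  TTTTFT
  .TTTTT
  TTTTT.
  TTTTT.
Step 2: 6 trees catch fire, 4 burn out
  TT.F.F
  TTF...
  TTTF.F
  .TTTFT
  TTTTT.
  TTTTT.
Step 3: 5 trees catch fire, 6 burn out
  TT....
  TF....
  TTF...
  .TTF.F
  TTTTF.
  TTTTT.
Step 4: 6 trees catch fire, 5 burn out
  TF....
  F.....
  TF....
  .TF...
  TTTF..
  TTTTF.
Step 5: 5 trees catch fire, 6 burn out
  F.....
  ......
  F.....
  .F....
  TTF...
  TTTF..

F.....
......
F.....
.F....
TTF...
TTTF..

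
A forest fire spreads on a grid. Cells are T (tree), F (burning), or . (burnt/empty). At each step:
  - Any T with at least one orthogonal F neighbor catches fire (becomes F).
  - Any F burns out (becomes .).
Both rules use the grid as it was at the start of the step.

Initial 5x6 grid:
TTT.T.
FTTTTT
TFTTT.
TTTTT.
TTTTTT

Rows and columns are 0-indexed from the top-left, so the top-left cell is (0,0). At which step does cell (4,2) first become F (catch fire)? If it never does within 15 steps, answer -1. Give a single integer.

Step 1: cell (4,2)='T' (+5 fires, +2 burnt)
Step 2: cell (4,2)='T' (+6 fires, +5 burnt)
Step 3: cell (4,2)='F' (+6 fires, +6 burnt)
  -> target ignites at step 3
Step 4: cell (4,2)='.' (+3 fires, +6 burnt)
Step 5: cell (4,2)='.' (+3 fires, +3 burnt)
Step 6: cell (4,2)='.' (+1 fires, +3 burnt)
Step 7: cell (4,2)='.' (+0 fires, +1 burnt)
  fire out at step 7

3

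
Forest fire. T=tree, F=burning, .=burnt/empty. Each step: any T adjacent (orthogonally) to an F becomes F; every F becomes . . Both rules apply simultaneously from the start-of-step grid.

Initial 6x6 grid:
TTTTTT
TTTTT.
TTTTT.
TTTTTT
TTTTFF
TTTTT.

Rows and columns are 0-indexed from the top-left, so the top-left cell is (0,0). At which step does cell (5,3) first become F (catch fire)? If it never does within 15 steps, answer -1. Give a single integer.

Step 1: cell (5,3)='T' (+4 fires, +2 burnt)
Step 2: cell (5,3)='F' (+4 fires, +4 burnt)
  -> target ignites at step 2
Step 3: cell (5,3)='.' (+5 fires, +4 burnt)
Step 4: cell (5,3)='.' (+6 fires, +5 burnt)
Step 5: cell (5,3)='.' (+6 fires, +6 burnt)
Step 6: cell (5,3)='.' (+3 fires, +6 burnt)
Step 7: cell (5,3)='.' (+2 fires, +3 burnt)
Step 8: cell (5,3)='.' (+1 fires, +2 burnt)
Step 9: cell (5,3)='.' (+0 fires, +1 burnt)
  fire out at step 9

2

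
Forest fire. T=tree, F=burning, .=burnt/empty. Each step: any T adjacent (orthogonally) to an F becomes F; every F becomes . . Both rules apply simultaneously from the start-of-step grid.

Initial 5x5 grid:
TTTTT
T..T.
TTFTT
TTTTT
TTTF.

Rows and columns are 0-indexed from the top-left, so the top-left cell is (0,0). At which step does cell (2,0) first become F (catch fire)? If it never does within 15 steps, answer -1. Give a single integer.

Step 1: cell (2,0)='T' (+5 fires, +2 burnt)
Step 2: cell (2,0)='F' (+6 fires, +5 burnt)
  -> target ignites at step 2
Step 3: cell (2,0)='.' (+4 fires, +6 burnt)
Step 4: cell (2,0)='.' (+3 fires, +4 burnt)
Step 5: cell (2,0)='.' (+1 fires, +3 burnt)
Step 6: cell (2,0)='.' (+0 fires, +1 burnt)
  fire out at step 6

2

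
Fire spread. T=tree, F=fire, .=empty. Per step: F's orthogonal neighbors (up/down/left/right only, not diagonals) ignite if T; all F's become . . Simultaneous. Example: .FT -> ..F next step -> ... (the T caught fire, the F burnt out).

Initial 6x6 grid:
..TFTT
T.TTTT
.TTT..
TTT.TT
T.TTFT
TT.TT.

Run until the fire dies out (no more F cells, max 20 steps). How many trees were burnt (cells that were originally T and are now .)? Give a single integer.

Step 1: +7 fires, +2 burnt (F count now 7)
Step 2: +7 fires, +7 burnt (F count now 7)
Step 3: +3 fires, +7 burnt (F count now 3)
Step 4: +2 fires, +3 burnt (F count now 2)
Step 5: +1 fires, +2 burnt (F count now 1)
Step 6: +1 fires, +1 burnt (F count now 1)
Step 7: +1 fires, +1 burnt (F count now 1)
Step 8: +1 fires, +1 burnt (F count now 1)
Step 9: +0 fires, +1 burnt (F count now 0)
Fire out after step 9
Initially T: 24, now '.': 35
Total burnt (originally-T cells now '.'): 23

Answer: 23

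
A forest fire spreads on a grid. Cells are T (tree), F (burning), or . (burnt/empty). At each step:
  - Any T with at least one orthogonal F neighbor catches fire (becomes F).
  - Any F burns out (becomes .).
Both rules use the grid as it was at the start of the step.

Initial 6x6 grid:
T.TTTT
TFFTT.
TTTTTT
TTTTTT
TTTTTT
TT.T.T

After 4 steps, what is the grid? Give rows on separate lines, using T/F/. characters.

Step 1: 5 trees catch fire, 2 burn out
  T.FTTT
  F..FT.
  TFFTTT
  TTTTTT
  TTTTTT
  TT.T.T
Step 2: 7 trees catch fire, 5 burn out
  F..FTT
  ....F.
  F..FTT
  TFFTTT
  TTTTTT
  TT.T.T
Step 3: 6 trees catch fire, 7 burn out
  ....FT
  ......
  ....FT
  F..FTT
  TFFTTT
  TT.T.T
Step 4: 6 trees catch fire, 6 burn out
  .....F
  ......
  .....F
  ....FT
  F..FTT
  TF.T.T

.....F
......
.....F
....FT
F..FTT
TF.T.T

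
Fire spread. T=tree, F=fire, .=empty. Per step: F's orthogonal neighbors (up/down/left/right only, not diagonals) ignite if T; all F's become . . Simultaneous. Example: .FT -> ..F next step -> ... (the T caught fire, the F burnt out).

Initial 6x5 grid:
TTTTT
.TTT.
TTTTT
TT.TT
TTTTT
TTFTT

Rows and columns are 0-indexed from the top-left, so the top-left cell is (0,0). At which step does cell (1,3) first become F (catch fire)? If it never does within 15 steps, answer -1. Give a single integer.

Step 1: cell (1,3)='T' (+3 fires, +1 burnt)
Step 2: cell (1,3)='T' (+4 fires, +3 burnt)
Step 3: cell (1,3)='T' (+4 fires, +4 burnt)
Step 4: cell (1,3)='T' (+4 fires, +4 burnt)
Step 5: cell (1,3)='F' (+5 fires, +4 burnt)
  -> target ignites at step 5
Step 6: cell (1,3)='.' (+3 fires, +5 burnt)
Step 7: cell (1,3)='.' (+3 fires, +3 burnt)
Step 8: cell (1,3)='.' (+0 fires, +3 burnt)
  fire out at step 8

5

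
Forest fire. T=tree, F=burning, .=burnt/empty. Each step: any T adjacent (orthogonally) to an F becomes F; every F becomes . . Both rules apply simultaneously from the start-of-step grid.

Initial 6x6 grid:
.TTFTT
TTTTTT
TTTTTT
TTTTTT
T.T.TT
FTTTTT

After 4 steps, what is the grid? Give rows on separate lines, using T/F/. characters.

Step 1: 5 trees catch fire, 2 burn out
  .TF.FT
  TTTFTT
  TTTTTT
  TTTTTT
  F.T.TT
  .FTTTT
Step 2: 7 trees catch fire, 5 burn out
  .F...F
  TTF.FT
  TTTFTT
  FTTTTT
  ..T.TT
  ..FTTT
Step 3: 9 trees catch fire, 7 burn out
  ......
  TF...F
  FTF.FT
  .FTFTT
  ..F.TT
  ...FTT
Step 4: 6 trees catch fire, 9 burn out
  ......
  F.....
  .F...F
  ..F.FT
  ....TT
  ....FT

......
F.....
.F...F
..F.FT
....TT
....FT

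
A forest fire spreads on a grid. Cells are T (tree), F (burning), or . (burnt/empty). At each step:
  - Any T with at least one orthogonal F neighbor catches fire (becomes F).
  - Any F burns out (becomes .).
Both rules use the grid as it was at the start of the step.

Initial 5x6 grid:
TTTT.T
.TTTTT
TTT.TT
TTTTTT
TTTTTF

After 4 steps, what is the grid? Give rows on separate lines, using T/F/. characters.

Step 1: 2 trees catch fire, 1 burn out
  TTTT.T
  .TTTTT
  TTT.TT
  TTTTTF
  TTTTF.
Step 2: 3 trees catch fire, 2 burn out
  TTTT.T
  .TTTTT
  TTT.TF
  TTTTF.
  TTTF..
Step 3: 4 trees catch fire, 3 burn out
  TTTT.T
  .TTTTF
  TTT.F.
  TTTF..
  TTF...
Step 4: 4 trees catch fire, 4 burn out
  TTTT.F
  .TTTF.
  TTT...
  TTF...
  TF....

TTTT.F
.TTTF.
TTT...
TTF...
TF....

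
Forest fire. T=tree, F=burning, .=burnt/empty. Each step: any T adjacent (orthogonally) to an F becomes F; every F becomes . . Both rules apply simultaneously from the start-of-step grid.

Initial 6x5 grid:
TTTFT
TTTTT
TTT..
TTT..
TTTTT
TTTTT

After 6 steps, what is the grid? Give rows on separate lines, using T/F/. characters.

Step 1: 3 trees catch fire, 1 burn out
  TTF.F
  TTTFT
  TTT..
  TTT..
  TTTTT
  TTTTT
Step 2: 3 trees catch fire, 3 burn out
  TF...
  TTF.F
  TTT..
  TTT..
  TTTTT
  TTTTT
Step 3: 3 trees catch fire, 3 burn out
  F....
  TF...
  TTF..
  TTT..
  TTTTT
  TTTTT
Step 4: 3 trees catch fire, 3 burn out
  .....
  F....
  TF...
  TTF..
  TTTTT
  TTTTT
Step 5: 3 trees catch fire, 3 burn out
  .....
  .....
  F....
  TF...
  TTFTT
  TTTTT
Step 6: 4 trees catch fire, 3 burn out
  .....
  .....
  .....
  F....
  TF.FT
  TTFTT

.....
.....
.....
F....
TF.FT
TTFTT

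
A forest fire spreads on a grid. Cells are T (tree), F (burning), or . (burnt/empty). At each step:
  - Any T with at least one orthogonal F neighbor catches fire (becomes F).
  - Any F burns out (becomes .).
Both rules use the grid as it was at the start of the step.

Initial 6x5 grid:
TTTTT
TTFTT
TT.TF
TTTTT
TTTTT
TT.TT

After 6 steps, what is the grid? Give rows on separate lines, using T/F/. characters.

Step 1: 6 trees catch fire, 2 burn out
  TTFTT
  TF.FF
  TT.F.
  TTTTF
  TTTTT
  TT.TT
Step 2: 7 trees catch fire, 6 burn out
  TF.FF
  F....
  TF...
  TTTF.
  TTTTF
  TT.TT
Step 3: 6 trees catch fire, 7 burn out
  F....
  .....
  F....
  TFF..
  TTTF.
  TT.TF
Step 4: 4 trees catch fire, 6 burn out
  .....
  .....
  .....
  F....
  TFF..
  TT.F.
Step 5: 2 trees catch fire, 4 burn out
  .....
  .....
  .....
  .....
  F....
  TF...
Step 6: 1 trees catch fire, 2 burn out
  .....
  .....
  .....
  .....
  .....
  F....

.....
.....
.....
.....
.....
F....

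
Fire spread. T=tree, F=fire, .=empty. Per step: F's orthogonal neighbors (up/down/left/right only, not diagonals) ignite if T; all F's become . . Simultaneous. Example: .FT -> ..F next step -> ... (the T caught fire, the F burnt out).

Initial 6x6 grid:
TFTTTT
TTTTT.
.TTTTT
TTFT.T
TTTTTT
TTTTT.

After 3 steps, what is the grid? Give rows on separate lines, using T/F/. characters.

Step 1: 7 trees catch fire, 2 burn out
  F.FTTT
  TFTTT.
  .TFTTT
  TF.F.T
  TTFTTT
  TTTTT.
Step 2: 9 trees catch fire, 7 burn out
  ...FTT
  F.FTT.
  .F.FTT
  F....T
  TF.FTT
  TTFTT.
Step 3: 7 trees catch fire, 9 burn out
  ....FT
  ...FT.
  ....FT
  .....T
  F...FT
  TF.FT.

....FT
...FT.
....FT
.....T
F...FT
TF.FT.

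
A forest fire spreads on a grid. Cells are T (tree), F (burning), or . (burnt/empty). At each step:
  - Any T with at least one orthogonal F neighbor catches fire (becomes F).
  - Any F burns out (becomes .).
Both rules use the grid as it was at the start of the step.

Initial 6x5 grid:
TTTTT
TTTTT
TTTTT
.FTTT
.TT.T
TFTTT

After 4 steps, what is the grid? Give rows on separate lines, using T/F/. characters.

Step 1: 5 trees catch fire, 2 burn out
  TTTTT
  TTTTT
  TFTTT
  ..FTT
  .FT.T
  F.FTT
Step 2: 6 trees catch fire, 5 burn out
  TTTTT
  TFTTT
  F.FTT
  ...FT
  ..F.T
  ...FT
Step 3: 6 trees catch fire, 6 burn out
  TFTTT
  F.FTT
  ...FT
  ....F
  ....T
  ....F
Step 4: 5 trees catch fire, 6 burn out
  F.FTT
  ...FT
  ....F
  .....
  ....F
  .....

F.FTT
...FT
....F
.....
....F
.....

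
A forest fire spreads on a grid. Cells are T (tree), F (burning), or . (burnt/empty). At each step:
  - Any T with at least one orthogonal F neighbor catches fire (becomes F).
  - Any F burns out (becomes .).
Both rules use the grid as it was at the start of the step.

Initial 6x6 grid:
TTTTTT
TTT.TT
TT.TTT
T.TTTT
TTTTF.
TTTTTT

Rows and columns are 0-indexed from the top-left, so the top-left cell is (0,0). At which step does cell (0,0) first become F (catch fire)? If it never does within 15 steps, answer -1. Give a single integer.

Step 1: cell (0,0)='T' (+3 fires, +1 burnt)
Step 2: cell (0,0)='T' (+6 fires, +3 burnt)
Step 3: cell (0,0)='T' (+6 fires, +6 burnt)
Step 4: cell (0,0)='T' (+4 fires, +6 burnt)
Step 5: cell (0,0)='T' (+4 fires, +4 burnt)
Step 6: cell (0,0)='T' (+2 fires, +4 burnt)
Step 7: cell (0,0)='T' (+4 fires, +2 burnt)
Step 8: cell (0,0)='F' (+2 fires, +4 burnt)
  -> target ignites at step 8
Step 9: cell (0,0)='.' (+0 fires, +2 burnt)
  fire out at step 9

8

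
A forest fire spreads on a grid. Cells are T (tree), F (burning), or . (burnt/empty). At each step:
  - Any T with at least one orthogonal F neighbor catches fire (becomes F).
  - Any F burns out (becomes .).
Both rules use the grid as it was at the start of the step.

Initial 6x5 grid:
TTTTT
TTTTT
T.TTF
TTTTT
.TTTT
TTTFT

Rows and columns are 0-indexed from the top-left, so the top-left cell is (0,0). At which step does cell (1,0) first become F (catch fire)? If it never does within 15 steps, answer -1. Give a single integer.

Step 1: cell (1,0)='T' (+6 fires, +2 burnt)
Step 2: cell (1,0)='T' (+7 fires, +6 burnt)
Step 3: cell (1,0)='T' (+5 fires, +7 burnt)
Step 4: cell (1,0)='T' (+3 fires, +5 burnt)
Step 5: cell (1,0)='F' (+3 fires, +3 burnt)
  -> target ignites at step 5
Step 6: cell (1,0)='.' (+2 fires, +3 burnt)
Step 7: cell (1,0)='.' (+0 fires, +2 burnt)
  fire out at step 7

5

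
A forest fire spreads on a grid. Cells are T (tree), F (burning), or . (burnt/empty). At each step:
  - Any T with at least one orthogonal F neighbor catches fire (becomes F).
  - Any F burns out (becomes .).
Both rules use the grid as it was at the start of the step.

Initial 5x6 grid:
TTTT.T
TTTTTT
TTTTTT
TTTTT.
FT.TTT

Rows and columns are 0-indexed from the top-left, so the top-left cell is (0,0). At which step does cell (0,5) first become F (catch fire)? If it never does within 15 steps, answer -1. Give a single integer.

Step 1: cell (0,5)='T' (+2 fires, +1 burnt)
Step 2: cell (0,5)='T' (+2 fires, +2 burnt)
Step 3: cell (0,5)='T' (+3 fires, +2 burnt)
Step 4: cell (0,5)='T' (+4 fires, +3 burnt)
Step 5: cell (0,5)='T' (+5 fires, +4 burnt)
Step 6: cell (0,5)='T' (+4 fires, +5 burnt)
Step 7: cell (0,5)='T' (+4 fires, +4 burnt)
Step 8: cell (0,5)='T' (+1 fires, +4 burnt)
Step 9: cell (0,5)='F' (+1 fires, +1 burnt)
  -> target ignites at step 9
Step 10: cell (0,5)='.' (+0 fires, +1 burnt)
  fire out at step 10

9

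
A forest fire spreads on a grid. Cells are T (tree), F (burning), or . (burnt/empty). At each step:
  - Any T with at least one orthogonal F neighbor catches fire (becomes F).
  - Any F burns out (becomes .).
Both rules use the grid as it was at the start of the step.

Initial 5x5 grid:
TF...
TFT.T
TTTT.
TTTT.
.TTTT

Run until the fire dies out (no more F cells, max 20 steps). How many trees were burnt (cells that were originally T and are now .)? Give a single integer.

Step 1: +4 fires, +2 burnt (F count now 4)
Step 2: +3 fires, +4 burnt (F count now 3)
Step 3: +4 fires, +3 burnt (F count now 4)
Step 4: +2 fires, +4 burnt (F count now 2)
Step 5: +1 fires, +2 burnt (F count now 1)
Step 6: +1 fires, +1 burnt (F count now 1)
Step 7: +0 fires, +1 burnt (F count now 0)
Fire out after step 7
Initially T: 16, now '.': 24
Total burnt (originally-T cells now '.'): 15

Answer: 15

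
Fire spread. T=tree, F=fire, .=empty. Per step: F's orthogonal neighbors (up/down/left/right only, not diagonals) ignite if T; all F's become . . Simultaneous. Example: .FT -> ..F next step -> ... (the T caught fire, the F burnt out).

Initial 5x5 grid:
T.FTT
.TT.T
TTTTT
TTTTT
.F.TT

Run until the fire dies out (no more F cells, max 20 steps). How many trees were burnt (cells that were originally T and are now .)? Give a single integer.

Answer: 17

Derivation:
Step 1: +3 fires, +2 burnt (F count now 3)
Step 2: +6 fires, +3 burnt (F count now 6)
Step 3: +4 fires, +6 burnt (F count now 4)
Step 4: +3 fires, +4 burnt (F count now 3)
Step 5: +1 fires, +3 burnt (F count now 1)
Step 6: +0 fires, +1 burnt (F count now 0)
Fire out after step 6
Initially T: 18, now '.': 24
Total burnt (originally-T cells now '.'): 17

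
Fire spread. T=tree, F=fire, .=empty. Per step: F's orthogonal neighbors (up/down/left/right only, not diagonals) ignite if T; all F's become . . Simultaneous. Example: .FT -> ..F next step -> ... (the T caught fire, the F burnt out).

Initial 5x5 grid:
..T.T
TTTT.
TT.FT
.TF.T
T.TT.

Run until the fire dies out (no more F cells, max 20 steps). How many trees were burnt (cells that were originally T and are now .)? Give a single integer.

Answer: 12

Derivation:
Step 1: +4 fires, +2 burnt (F count now 4)
Step 2: +4 fires, +4 burnt (F count now 4)
Step 3: +3 fires, +4 burnt (F count now 3)
Step 4: +1 fires, +3 burnt (F count now 1)
Step 5: +0 fires, +1 burnt (F count now 0)
Fire out after step 5
Initially T: 14, now '.': 23
Total burnt (originally-T cells now '.'): 12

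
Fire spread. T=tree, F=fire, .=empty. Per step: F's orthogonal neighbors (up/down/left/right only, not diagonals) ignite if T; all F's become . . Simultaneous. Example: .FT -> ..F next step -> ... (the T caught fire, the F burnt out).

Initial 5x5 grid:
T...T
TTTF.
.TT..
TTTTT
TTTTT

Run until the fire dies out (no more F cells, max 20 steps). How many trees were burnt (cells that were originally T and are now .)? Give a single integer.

Step 1: +1 fires, +1 burnt (F count now 1)
Step 2: +2 fires, +1 burnt (F count now 2)
Step 3: +3 fires, +2 burnt (F count now 3)
Step 4: +4 fires, +3 burnt (F count now 4)
Step 5: +4 fires, +4 burnt (F count now 4)
Step 6: +2 fires, +4 burnt (F count now 2)
Step 7: +0 fires, +2 burnt (F count now 0)
Fire out after step 7
Initially T: 17, now '.': 24
Total burnt (originally-T cells now '.'): 16

Answer: 16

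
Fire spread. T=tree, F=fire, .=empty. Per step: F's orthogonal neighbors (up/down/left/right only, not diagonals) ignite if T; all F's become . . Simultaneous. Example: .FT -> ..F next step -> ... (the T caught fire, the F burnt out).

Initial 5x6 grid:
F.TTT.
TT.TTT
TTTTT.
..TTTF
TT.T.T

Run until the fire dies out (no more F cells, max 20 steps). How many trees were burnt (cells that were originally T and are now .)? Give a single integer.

Answer: 18

Derivation:
Step 1: +3 fires, +2 burnt (F count now 3)
Step 2: +4 fires, +3 burnt (F count now 4)
Step 3: +5 fires, +4 burnt (F count now 5)
Step 4: +4 fires, +5 burnt (F count now 4)
Step 5: +1 fires, +4 burnt (F count now 1)
Step 6: +1 fires, +1 burnt (F count now 1)
Step 7: +0 fires, +1 burnt (F count now 0)
Fire out after step 7
Initially T: 20, now '.': 28
Total burnt (originally-T cells now '.'): 18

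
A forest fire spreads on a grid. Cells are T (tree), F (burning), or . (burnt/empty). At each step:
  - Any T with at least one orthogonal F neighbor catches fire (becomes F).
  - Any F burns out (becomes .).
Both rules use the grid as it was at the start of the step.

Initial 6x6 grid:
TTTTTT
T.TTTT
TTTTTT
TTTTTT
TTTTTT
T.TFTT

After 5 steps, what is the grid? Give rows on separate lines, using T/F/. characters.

Step 1: 3 trees catch fire, 1 burn out
  TTTTTT
  T.TTTT
  TTTTTT
  TTTTTT
  TTTFTT
  T.F.FT
Step 2: 4 trees catch fire, 3 burn out
  TTTTTT
  T.TTTT
  TTTTTT
  TTTFTT
  TTF.FT
  T....F
Step 3: 5 trees catch fire, 4 burn out
  TTTTTT
  T.TTTT
  TTTFTT
  TTF.FT
  TF...F
  T.....
Step 4: 6 trees catch fire, 5 burn out
  TTTTTT
  T.TFTT
  TTF.FT
  TF...F
  F.....
  T.....
Step 5: 7 trees catch fire, 6 burn out
  TTTFTT
  T.F.FT
  TF...F
  F.....
  ......
  F.....

TTTFTT
T.F.FT
TF...F
F.....
......
F.....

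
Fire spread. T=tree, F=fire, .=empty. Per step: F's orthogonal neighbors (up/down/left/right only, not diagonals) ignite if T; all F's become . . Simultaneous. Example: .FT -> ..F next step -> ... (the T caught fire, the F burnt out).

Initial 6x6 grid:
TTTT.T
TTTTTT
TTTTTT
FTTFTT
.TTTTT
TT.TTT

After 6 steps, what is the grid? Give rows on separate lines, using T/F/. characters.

Step 1: 6 trees catch fire, 2 burn out
  TTTT.T
  TTTTTT
  FTTFTT
  .FF.FT
  .TTFTT
  TT.TTT
Step 2: 10 trees catch fire, 6 burn out
  TTTT.T
  FTTFTT
  .FF.FT
  .....F
  .FF.FT
  TT.FTT
Step 3: 9 trees catch fire, 10 burn out
  FTTF.T
  .FF.FT
  .....F
  ......
  .....F
  TF..FT
Step 4: 5 trees catch fire, 9 burn out
  .FF..T
  .....F
  ......
  ......
  ......
  F....F
Step 5: 1 trees catch fire, 5 burn out
  .....F
  ......
  ......
  ......
  ......
  ......
Step 6: 0 trees catch fire, 1 burn out
  ......
  ......
  ......
  ......
  ......
  ......

......
......
......
......
......
......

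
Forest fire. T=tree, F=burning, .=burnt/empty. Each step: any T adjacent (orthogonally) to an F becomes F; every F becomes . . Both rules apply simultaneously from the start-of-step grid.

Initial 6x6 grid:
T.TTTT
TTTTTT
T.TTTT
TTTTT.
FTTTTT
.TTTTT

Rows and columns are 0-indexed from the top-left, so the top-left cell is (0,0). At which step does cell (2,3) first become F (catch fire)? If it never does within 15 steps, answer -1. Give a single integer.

Step 1: cell (2,3)='T' (+2 fires, +1 burnt)
Step 2: cell (2,3)='T' (+4 fires, +2 burnt)
Step 3: cell (2,3)='T' (+4 fires, +4 burnt)
Step 4: cell (2,3)='T' (+6 fires, +4 burnt)
Step 5: cell (2,3)='F' (+5 fires, +6 burnt)
  -> target ignites at step 5
Step 6: cell (2,3)='.' (+4 fires, +5 burnt)
Step 7: cell (2,3)='.' (+3 fires, +4 burnt)
Step 8: cell (2,3)='.' (+2 fires, +3 burnt)
Step 9: cell (2,3)='.' (+1 fires, +2 burnt)
Step 10: cell (2,3)='.' (+0 fires, +1 burnt)
  fire out at step 10

5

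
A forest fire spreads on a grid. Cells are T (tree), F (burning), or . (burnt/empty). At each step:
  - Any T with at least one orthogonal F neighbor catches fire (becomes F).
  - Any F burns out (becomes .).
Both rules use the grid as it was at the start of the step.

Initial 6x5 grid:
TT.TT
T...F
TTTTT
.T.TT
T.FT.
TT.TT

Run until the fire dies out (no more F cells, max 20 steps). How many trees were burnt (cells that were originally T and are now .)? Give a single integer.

Answer: 16

Derivation:
Step 1: +3 fires, +2 burnt (F count now 3)
Step 2: +5 fires, +3 burnt (F count now 5)
Step 3: +2 fires, +5 burnt (F count now 2)
Step 4: +1 fires, +2 burnt (F count now 1)
Step 5: +2 fires, +1 burnt (F count now 2)
Step 6: +1 fires, +2 burnt (F count now 1)
Step 7: +1 fires, +1 burnt (F count now 1)
Step 8: +1 fires, +1 burnt (F count now 1)
Step 9: +0 fires, +1 burnt (F count now 0)
Fire out after step 9
Initially T: 19, now '.': 27
Total burnt (originally-T cells now '.'): 16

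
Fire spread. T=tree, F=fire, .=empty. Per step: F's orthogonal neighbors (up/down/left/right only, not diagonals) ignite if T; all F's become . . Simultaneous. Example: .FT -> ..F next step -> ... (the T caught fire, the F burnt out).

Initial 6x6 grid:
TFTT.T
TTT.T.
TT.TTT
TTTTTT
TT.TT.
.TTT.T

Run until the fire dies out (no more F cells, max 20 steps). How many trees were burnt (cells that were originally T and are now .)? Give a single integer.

Step 1: +3 fires, +1 burnt (F count now 3)
Step 2: +4 fires, +3 burnt (F count now 4)
Step 3: +2 fires, +4 burnt (F count now 2)
Step 4: +3 fires, +2 burnt (F count now 3)
Step 5: +3 fires, +3 burnt (F count now 3)
Step 6: +4 fires, +3 burnt (F count now 4)
Step 7: +4 fires, +4 burnt (F count now 4)
Step 8: +2 fires, +4 burnt (F count now 2)
Step 9: +0 fires, +2 burnt (F count now 0)
Fire out after step 9
Initially T: 27, now '.': 34
Total burnt (originally-T cells now '.'): 25

Answer: 25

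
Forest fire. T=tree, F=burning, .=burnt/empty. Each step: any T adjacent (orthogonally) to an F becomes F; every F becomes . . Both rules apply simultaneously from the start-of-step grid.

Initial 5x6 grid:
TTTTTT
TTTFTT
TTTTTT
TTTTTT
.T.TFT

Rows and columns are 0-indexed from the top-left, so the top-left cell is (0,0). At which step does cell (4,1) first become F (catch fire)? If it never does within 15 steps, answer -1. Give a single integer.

Step 1: cell (4,1)='T' (+7 fires, +2 burnt)
Step 2: cell (4,1)='T' (+8 fires, +7 burnt)
Step 3: cell (4,1)='T' (+6 fires, +8 burnt)
Step 4: cell (4,1)='T' (+3 fires, +6 burnt)
Step 5: cell (4,1)='F' (+2 fires, +3 burnt)
  -> target ignites at step 5
Step 6: cell (4,1)='.' (+0 fires, +2 burnt)
  fire out at step 6

5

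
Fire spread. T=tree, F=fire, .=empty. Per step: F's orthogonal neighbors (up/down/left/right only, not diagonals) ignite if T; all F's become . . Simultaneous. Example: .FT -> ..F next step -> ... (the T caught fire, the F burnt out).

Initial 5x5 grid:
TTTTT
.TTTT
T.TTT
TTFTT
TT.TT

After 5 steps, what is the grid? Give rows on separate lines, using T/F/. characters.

Step 1: 3 trees catch fire, 1 burn out
  TTTTT
  .TTTT
  T.FTT
  TF.FT
  TT.TT
Step 2: 6 trees catch fire, 3 burn out
  TTTTT
  .TFTT
  T..FT
  F...F
  TF.FT
Step 3: 7 trees catch fire, 6 burn out
  TTFTT
  .F.FT
  F...F
  .....
  F...F
Step 4: 3 trees catch fire, 7 burn out
  TF.FT
  ....F
  .....
  .....
  .....
Step 5: 2 trees catch fire, 3 burn out
  F...F
  .....
  .....
  .....
  .....

F...F
.....
.....
.....
.....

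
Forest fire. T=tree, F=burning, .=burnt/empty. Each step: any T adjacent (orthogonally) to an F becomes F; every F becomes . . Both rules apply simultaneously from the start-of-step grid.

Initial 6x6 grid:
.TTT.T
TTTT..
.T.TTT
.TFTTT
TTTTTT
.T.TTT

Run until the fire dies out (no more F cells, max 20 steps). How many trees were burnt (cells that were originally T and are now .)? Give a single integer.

Answer: 25

Derivation:
Step 1: +3 fires, +1 burnt (F count now 3)
Step 2: +5 fires, +3 burnt (F count now 5)
Step 3: +8 fires, +5 burnt (F count now 8)
Step 4: +7 fires, +8 burnt (F count now 7)
Step 5: +2 fires, +7 burnt (F count now 2)
Step 6: +0 fires, +2 burnt (F count now 0)
Fire out after step 6
Initially T: 26, now '.': 35
Total burnt (originally-T cells now '.'): 25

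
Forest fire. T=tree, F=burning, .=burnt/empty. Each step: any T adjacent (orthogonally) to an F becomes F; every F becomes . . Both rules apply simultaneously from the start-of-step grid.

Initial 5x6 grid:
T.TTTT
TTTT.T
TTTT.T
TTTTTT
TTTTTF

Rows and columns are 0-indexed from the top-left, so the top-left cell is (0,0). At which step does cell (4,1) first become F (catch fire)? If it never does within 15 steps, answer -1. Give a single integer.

Step 1: cell (4,1)='T' (+2 fires, +1 burnt)
Step 2: cell (4,1)='T' (+3 fires, +2 burnt)
Step 3: cell (4,1)='T' (+3 fires, +3 burnt)
Step 4: cell (4,1)='F' (+4 fires, +3 burnt)
  -> target ignites at step 4
Step 5: cell (4,1)='.' (+5 fires, +4 burnt)
Step 6: cell (4,1)='.' (+4 fires, +5 burnt)
Step 7: cell (4,1)='.' (+3 fires, +4 burnt)
Step 8: cell (4,1)='.' (+1 fires, +3 burnt)
Step 9: cell (4,1)='.' (+1 fires, +1 burnt)
Step 10: cell (4,1)='.' (+0 fires, +1 burnt)
  fire out at step 10

4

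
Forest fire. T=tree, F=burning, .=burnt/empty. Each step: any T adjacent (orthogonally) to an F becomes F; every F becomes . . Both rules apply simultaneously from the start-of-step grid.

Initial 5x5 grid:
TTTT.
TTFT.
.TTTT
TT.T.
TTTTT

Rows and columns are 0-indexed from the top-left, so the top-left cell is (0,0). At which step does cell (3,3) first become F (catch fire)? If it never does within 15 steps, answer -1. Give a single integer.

Step 1: cell (3,3)='T' (+4 fires, +1 burnt)
Step 2: cell (3,3)='T' (+5 fires, +4 burnt)
Step 3: cell (3,3)='F' (+4 fires, +5 burnt)
  -> target ignites at step 3
Step 4: cell (3,3)='.' (+3 fires, +4 burnt)
Step 5: cell (3,3)='.' (+3 fires, +3 burnt)
Step 6: cell (3,3)='.' (+0 fires, +3 burnt)
  fire out at step 6

3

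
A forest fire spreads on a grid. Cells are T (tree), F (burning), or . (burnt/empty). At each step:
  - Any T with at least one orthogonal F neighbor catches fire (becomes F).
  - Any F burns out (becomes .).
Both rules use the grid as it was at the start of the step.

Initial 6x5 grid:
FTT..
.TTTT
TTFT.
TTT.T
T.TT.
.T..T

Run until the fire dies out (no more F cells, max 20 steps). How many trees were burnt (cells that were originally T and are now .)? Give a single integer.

Answer: 15

Derivation:
Step 1: +5 fires, +2 burnt (F count now 5)
Step 2: +6 fires, +5 burnt (F count now 6)
Step 3: +3 fires, +6 burnt (F count now 3)
Step 4: +1 fires, +3 burnt (F count now 1)
Step 5: +0 fires, +1 burnt (F count now 0)
Fire out after step 5
Initially T: 18, now '.': 27
Total burnt (originally-T cells now '.'): 15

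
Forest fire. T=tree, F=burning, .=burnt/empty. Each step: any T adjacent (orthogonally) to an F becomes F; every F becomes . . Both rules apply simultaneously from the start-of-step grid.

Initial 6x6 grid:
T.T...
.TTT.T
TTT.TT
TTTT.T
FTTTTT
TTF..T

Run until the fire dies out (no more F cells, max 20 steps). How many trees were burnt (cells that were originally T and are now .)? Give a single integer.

Answer: 23

Derivation:
Step 1: +5 fires, +2 burnt (F count now 5)
Step 2: +4 fires, +5 burnt (F count now 4)
Step 3: +4 fires, +4 burnt (F count now 4)
Step 4: +3 fires, +4 burnt (F count now 3)
Step 5: +4 fires, +3 burnt (F count now 4)
Step 6: +1 fires, +4 burnt (F count now 1)
Step 7: +2 fires, +1 burnt (F count now 2)
Step 8: +0 fires, +2 burnt (F count now 0)
Fire out after step 8
Initially T: 24, now '.': 35
Total burnt (originally-T cells now '.'): 23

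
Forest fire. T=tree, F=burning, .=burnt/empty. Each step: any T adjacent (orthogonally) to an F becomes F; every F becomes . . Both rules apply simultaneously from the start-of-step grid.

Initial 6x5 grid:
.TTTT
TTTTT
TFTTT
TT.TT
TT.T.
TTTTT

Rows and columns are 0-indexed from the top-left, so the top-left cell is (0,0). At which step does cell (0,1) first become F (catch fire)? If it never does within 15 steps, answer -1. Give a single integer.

Step 1: cell (0,1)='T' (+4 fires, +1 burnt)
Step 2: cell (0,1)='F' (+6 fires, +4 burnt)
  -> target ignites at step 2
Step 3: cell (0,1)='.' (+6 fires, +6 burnt)
Step 4: cell (0,1)='.' (+6 fires, +6 burnt)
Step 5: cell (0,1)='.' (+2 fires, +6 burnt)
Step 6: cell (0,1)='.' (+1 fires, +2 burnt)
Step 7: cell (0,1)='.' (+0 fires, +1 burnt)
  fire out at step 7

2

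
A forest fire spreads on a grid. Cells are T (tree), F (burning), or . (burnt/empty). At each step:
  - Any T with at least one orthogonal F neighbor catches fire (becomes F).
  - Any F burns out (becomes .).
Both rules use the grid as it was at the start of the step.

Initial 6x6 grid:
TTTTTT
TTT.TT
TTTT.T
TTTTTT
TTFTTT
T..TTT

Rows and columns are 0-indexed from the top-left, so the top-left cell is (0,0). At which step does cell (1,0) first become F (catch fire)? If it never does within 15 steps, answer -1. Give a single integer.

Step 1: cell (1,0)='T' (+3 fires, +1 burnt)
Step 2: cell (1,0)='T' (+6 fires, +3 burnt)
Step 3: cell (1,0)='T' (+8 fires, +6 burnt)
Step 4: cell (1,0)='T' (+5 fires, +8 burnt)
Step 5: cell (1,0)='F' (+4 fires, +5 burnt)
  -> target ignites at step 5
Step 6: cell (1,0)='.' (+3 fires, +4 burnt)
Step 7: cell (1,0)='.' (+2 fires, +3 burnt)
Step 8: cell (1,0)='.' (+0 fires, +2 burnt)
  fire out at step 8

5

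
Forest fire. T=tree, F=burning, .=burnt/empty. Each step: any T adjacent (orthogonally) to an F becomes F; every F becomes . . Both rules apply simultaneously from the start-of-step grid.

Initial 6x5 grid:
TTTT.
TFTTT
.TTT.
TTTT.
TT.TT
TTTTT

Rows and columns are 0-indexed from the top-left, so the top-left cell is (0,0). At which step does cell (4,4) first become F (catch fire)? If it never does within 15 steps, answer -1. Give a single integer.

Step 1: cell (4,4)='T' (+4 fires, +1 burnt)
Step 2: cell (4,4)='T' (+5 fires, +4 burnt)
Step 3: cell (4,4)='T' (+6 fires, +5 burnt)
Step 4: cell (4,4)='T' (+3 fires, +6 burnt)
Step 5: cell (4,4)='T' (+3 fires, +3 burnt)
Step 6: cell (4,4)='F' (+2 fires, +3 burnt)
  -> target ignites at step 6
Step 7: cell (4,4)='.' (+1 fires, +2 burnt)
Step 8: cell (4,4)='.' (+0 fires, +1 burnt)
  fire out at step 8

6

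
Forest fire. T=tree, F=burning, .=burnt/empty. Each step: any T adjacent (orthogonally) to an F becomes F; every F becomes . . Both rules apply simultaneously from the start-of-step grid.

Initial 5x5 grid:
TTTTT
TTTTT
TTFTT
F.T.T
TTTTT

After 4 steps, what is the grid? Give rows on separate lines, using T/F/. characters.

Step 1: 6 trees catch fire, 2 burn out
  TTTTT
  TTFTT
  FF.FT
  ..F.T
  FTTTT
Step 2: 7 trees catch fire, 6 burn out
  TTFTT
  FF.FT
  ....F
  ....T
  .FFTT
Step 3: 6 trees catch fire, 7 burn out
  FF.FT
  ....F
  .....
  ....F
  ...FT
Step 4: 2 trees catch fire, 6 burn out
  ....F
  .....
  .....
  .....
  ....F

....F
.....
.....
.....
....F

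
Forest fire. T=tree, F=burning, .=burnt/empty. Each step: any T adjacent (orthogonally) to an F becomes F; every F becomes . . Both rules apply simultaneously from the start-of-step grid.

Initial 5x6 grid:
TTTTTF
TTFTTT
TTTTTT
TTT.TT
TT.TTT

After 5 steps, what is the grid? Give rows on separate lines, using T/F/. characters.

Step 1: 6 trees catch fire, 2 burn out
  TTFTF.
  TF.FTF
  TTFTTT
  TTT.TT
  TT.TTT
Step 2: 8 trees catch fire, 6 burn out
  TF.F..
  F...F.
  TF.FTF
  TTF.TT
  TT.TTT
Step 3: 5 trees catch fire, 8 burn out
  F.....
  ......
  F...F.
  TF..TF
  TT.TTT
Step 4: 4 trees catch fire, 5 burn out
  ......
  ......
  ......
  F...F.
  TF.TTF
Step 5: 2 trees catch fire, 4 burn out
  ......
  ......
  ......
  ......
  F..TF.

......
......
......
......
F..TF.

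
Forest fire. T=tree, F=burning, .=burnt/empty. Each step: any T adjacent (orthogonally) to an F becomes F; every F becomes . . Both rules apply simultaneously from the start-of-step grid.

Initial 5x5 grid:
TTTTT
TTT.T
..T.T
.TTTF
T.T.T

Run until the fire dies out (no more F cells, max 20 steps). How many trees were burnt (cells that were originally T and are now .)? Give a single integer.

Step 1: +3 fires, +1 burnt (F count now 3)
Step 2: +2 fires, +3 burnt (F count now 2)
Step 3: +4 fires, +2 burnt (F count now 4)
Step 4: +2 fires, +4 burnt (F count now 2)
Step 5: +2 fires, +2 burnt (F count now 2)
Step 6: +2 fires, +2 burnt (F count now 2)
Step 7: +1 fires, +2 burnt (F count now 1)
Step 8: +0 fires, +1 burnt (F count now 0)
Fire out after step 8
Initially T: 17, now '.': 24
Total burnt (originally-T cells now '.'): 16

Answer: 16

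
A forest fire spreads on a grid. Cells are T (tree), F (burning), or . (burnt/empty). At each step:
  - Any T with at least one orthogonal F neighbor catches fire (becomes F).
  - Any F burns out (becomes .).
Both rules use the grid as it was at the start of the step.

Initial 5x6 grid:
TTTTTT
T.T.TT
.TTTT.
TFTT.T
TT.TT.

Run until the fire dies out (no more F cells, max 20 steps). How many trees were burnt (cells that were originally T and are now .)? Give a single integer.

Answer: 21

Derivation:
Step 1: +4 fires, +1 burnt (F count now 4)
Step 2: +3 fires, +4 burnt (F count now 3)
Step 3: +3 fires, +3 burnt (F count now 3)
Step 4: +3 fires, +3 burnt (F count now 3)
Step 5: +3 fires, +3 burnt (F count now 3)
Step 6: +3 fires, +3 burnt (F count now 3)
Step 7: +2 fires, +3 burnt (F count now 2)
Step 8: +0 fires, +2 burnt (F count now 0)
Fire out after step 8
Initially T: 22, now '.': 29
Total burnt (originally-T cells now '.'): 21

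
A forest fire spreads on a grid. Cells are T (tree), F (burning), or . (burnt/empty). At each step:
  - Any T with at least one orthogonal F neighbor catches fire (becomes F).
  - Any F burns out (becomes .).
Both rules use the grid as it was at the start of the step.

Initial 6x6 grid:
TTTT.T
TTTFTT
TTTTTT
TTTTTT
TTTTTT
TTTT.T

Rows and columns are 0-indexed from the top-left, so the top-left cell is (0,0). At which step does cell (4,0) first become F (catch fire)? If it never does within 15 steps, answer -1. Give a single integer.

Step 1: cell (4,0)='T' (+4 fires, +1 burnt)
Step 2: cell (4,0)='T' (+6 fires, +4 burnt)
Step 3: cell (4,0)='T' (+8 fires, +6 burnt)
Step 4: cell (4,0)='T' (+7 fires, +8 burnt)
Step 5: cell (4,0)='T' (+4 fires, +7 burnt)
Step 6: cell (4,0)='F' (+3 fires, +4 burnt)
  -> target ignites at step 6
Step 7: cell (4,0)='.' (+1 fires, +3 burnt)
Step 8: cell (4,0)='.' (+0 fires, +1 burnt)
  fire out at step 8

6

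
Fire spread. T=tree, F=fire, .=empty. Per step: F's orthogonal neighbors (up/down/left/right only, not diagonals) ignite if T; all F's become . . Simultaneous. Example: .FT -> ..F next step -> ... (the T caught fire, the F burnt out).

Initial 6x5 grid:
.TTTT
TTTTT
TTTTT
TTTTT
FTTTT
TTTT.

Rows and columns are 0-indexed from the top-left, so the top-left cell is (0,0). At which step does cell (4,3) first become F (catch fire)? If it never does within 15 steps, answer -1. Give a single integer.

Step 1: cell (4,3)='T' (+3 fires, +1 burnt)
Step 2: cell (4,3)='T' (+4 fires, +3 burnt)
Step 3: cell (4,3)='F' (+5 fires, +4 burnt)
  -> target ignites at step 3
Step 4: cell (4,3)='.' (+5 fires, +5 burnt)
Step 5: cell (4,3)='.' (+4 fires, +5 burnt)
Step 6: cell (4,3)='.' (+3 fires, +4 burnt)
Step 7: cell (4,3)='.' (+2 fires, +3 burnt)
Step 8: cell (4,3)='.' (+1 fires, +2 burnt)
Step 9: cell (4,3)='.' (+0 fires, +1 burnt)
  fire out at step 9

3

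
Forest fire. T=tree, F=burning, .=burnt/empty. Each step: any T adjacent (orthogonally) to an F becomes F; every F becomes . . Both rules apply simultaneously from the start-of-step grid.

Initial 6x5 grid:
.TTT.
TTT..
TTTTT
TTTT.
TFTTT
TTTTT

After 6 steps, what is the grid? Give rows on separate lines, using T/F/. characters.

Step 1: 4 trees catch fire, 1 burn out
  .TTT.
  TTT..
  TTTTT
  TFTT.
  F.FTT
  TFTTT
Step 2: 6 trees catch fire, 4 burn out
  .TTT.
  TTT..
  TFTTT
  F.FT.
  ...FT
  F.FTT
Step 3: 6 trees catch fire, 6 burn out
  .TTT.
  TFT..
  F.FTT
  ...F.
  ....F
  ...FT
Step 4: 5 trees catch fire, 6 burn out
  .FTT.
  F.F..
  ...FT
  .....
  .....
  ....F
Step 5: 2 trees catch fire, 5 burn out
  ..FT.
  .....
  ....F
  .....
  .....
  .....
Step 6: 1 trees catch fire, 2 burn out
  ...F.
  .....
  .....
  .....
  .....
  .....

...F.
.....
.....
.....
.....
.....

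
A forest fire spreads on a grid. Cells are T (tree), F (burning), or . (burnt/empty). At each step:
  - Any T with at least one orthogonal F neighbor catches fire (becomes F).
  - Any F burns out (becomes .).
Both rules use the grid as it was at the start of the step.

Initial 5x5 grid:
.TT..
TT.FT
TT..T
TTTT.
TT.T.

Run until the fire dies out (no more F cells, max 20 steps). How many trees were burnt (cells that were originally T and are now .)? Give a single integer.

Step 1: +1 fires, +1 burnt (F count now 1)
Step 2: +1 fires, +1 burnt (F count now 1)
Step 3: +0 fires, +1 burnt (F count now 0)
Fire out after step 3
Initially T: 15, now '.': 12
Total burnt (originally-T cells now '.'): 2

Answer: 2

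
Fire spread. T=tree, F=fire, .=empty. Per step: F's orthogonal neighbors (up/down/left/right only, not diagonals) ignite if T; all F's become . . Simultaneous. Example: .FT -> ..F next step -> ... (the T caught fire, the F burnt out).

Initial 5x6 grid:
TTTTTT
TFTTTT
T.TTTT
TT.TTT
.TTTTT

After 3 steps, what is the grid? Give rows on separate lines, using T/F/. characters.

Step 1: 3 trees catch fire, 1 burn out
  TFTTTT
  F.FTTT
  T.TTTT
  TT.TTT
  .TTTTT
Step 2: 5 trees catch fire, 3 burn out
  F.FTTT
  ...FTT
  F.FTTT
  TT.TTT
  .TTTTT
Step 3: 4 trees catch fire, 5 burn out
  ...FTT
  ....FT
  ...FTT
  FT.TTT
  .TTTTT

...FTT
....FT
...FTT
FT.TTT
.TTTTT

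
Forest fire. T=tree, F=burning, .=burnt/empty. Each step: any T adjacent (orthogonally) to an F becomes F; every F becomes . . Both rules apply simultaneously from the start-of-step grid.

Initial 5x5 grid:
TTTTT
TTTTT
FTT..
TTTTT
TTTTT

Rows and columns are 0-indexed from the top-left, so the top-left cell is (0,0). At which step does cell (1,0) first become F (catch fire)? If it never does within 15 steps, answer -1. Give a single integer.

Step 1: cell (1,0)='F' (+3 fires, +1 burnt)
  -> target ignites at step 1
Step 2: cell (1,0)='.' (+5 fires, +3 burnt)
Step 3: cell (1,0)='.' (+4 fires, +5 burnt)
Step 4: cell (1,0)='.' (+4 fires, +4 burnt)
Step 5: cell (1,0)='.' (+4 fires, +4 burnt)
Step 6: cell (1,0)='.' (+2 fires, +4 burnt)
Step 7: cell (1,0)='.' (+0 fires, +2 burnt)
  fire out at step 7

1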